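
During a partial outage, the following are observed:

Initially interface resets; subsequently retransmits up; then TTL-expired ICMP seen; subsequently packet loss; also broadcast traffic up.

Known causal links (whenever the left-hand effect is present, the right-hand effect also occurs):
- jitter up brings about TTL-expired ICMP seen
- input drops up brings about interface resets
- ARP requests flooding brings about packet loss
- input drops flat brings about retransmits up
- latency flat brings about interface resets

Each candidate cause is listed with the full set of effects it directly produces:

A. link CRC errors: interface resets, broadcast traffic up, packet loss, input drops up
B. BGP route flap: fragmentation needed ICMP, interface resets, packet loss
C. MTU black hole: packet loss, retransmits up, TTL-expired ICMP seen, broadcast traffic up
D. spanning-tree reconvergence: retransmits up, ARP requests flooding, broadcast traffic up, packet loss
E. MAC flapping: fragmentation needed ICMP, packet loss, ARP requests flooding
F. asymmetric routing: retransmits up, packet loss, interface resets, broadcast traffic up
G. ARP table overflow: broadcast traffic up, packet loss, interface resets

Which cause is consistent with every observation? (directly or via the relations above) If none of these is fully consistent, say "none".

none

Per-candidate check:
(A) link CRC errors — interface resets match; retransmits up miss; TTL-expired ICMP seen miss; packet loss match; broadcast traffic up match
(B) BGP route flap — interface resets match; retransmits up miss; TTL-expired ICMP seen miss; packet loss match; broadcast traffic up miss
(C) MTU black hole — interface resets miss; retransmits up match; TTL-expired ICMP seen match; packet loss match; broadcast traffic up match
(D) spanning-tree reconvergence — interface resets miss; retransmits up match; TTL-expired ICMP seen miss; packet loss match; broadcast traffic up match
(E) MAC flapping — interface resets miss; retransmits up miss; TTL-expired ICMP seen miss; packet loss match; broadcast traffic up miss
(F) asymmetric routing — does not account for TTL-expired ICMP seen
(G) ARP table overflow — does not account for retransmits up, TTL-expired ICMP seen
No candidate is consistent with all observations.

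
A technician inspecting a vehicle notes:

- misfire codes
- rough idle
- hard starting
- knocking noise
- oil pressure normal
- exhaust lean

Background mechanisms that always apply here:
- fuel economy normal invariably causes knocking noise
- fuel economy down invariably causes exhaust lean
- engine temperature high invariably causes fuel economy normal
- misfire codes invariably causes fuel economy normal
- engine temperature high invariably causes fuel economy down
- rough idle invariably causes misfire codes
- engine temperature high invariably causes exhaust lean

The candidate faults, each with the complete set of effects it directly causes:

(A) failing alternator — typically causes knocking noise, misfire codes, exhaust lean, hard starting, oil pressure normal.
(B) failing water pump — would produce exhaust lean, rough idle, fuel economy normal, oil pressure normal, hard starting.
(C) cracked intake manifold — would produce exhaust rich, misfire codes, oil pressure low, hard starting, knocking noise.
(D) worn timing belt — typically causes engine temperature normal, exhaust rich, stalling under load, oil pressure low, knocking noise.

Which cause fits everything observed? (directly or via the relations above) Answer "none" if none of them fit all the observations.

B

Checking each candidate against the observations:
(A) failing alternator — does not account for rough idle
(B) failing water pump — accounts for every observation (misfire codes via rough idle → misfire codes)
(C) cracked intake manifold — misfire codes ✓; rough idle ✗; hard starting ✓; knocking noise ✓; oil pressure normal ✗; exhaust lean ✗
(D) worn timing belt — fails on misfire codes, rough idle, hard starting, oil pressure normal, exhaust lean (predicts oil pressure low, not oil pressure normal; predicts exhaust rich, not exhaust lean)
(B) alone accounts for all the evidence.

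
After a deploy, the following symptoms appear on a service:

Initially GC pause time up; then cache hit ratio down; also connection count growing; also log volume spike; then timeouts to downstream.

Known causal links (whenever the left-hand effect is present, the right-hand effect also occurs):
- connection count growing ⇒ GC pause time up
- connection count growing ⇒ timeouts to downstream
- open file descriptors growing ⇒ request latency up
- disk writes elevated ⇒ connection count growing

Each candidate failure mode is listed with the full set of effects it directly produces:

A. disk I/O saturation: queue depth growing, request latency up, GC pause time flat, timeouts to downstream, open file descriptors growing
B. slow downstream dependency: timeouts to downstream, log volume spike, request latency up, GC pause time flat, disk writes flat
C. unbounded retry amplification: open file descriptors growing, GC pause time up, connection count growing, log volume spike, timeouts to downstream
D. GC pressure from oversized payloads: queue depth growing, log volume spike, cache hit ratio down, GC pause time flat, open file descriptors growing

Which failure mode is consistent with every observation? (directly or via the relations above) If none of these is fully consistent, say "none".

none

Per-candidate check:
(A) disk I/O saturation — GC pause time up miss; cache hit ratio down miss; connection count growing miss; log volume spike miss; timeouts to downstream match
(B) slow downstream dependency — GC pause time up miss; cache hit ratio down miss; connection count growing miss; log volume spike match; timeouts to downstream match
(C) unbounded retry amplification — GC pause time up match; cache hit ratio down miss; connection count growing match; log volume spike match; timeouts to downstream match
(D) GC pressure from oversized payloads — fails on GC pause time up, connection count growing, timeouts to downstream (predicts GC pause time flat, not GC pause time up)
No candidate is consistent with all observations.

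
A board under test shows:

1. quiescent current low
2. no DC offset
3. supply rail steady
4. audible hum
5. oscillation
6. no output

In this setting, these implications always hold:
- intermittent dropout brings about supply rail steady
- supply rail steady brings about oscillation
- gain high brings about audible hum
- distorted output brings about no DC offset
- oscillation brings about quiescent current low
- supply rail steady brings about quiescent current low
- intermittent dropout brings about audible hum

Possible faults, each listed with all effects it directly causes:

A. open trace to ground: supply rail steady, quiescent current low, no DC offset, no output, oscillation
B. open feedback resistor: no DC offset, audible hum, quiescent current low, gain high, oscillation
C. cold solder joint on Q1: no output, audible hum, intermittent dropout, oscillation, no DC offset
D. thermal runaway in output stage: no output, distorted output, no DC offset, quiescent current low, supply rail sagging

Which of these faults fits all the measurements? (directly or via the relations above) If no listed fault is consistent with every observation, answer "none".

C

Testing each hypothesis:
(A) open trace to ground — does not account for audible hum
(B) open feedback resistor — does not account for supply rail steady, no output
(C) cold solder joint on Q1 — quiescent current low match (via oscillation → quiescent current low); no DC offset match; supply rail steady match (via intermittent dropout → supply rail steady); audible hum match; oscillation match; no output match
(D) thermal runaway in output stage — fails on supply rail steady, audible hum, oscillation (predicts supply rail sagging, not supply rail steady)
(C) alone accounts for all the evidence.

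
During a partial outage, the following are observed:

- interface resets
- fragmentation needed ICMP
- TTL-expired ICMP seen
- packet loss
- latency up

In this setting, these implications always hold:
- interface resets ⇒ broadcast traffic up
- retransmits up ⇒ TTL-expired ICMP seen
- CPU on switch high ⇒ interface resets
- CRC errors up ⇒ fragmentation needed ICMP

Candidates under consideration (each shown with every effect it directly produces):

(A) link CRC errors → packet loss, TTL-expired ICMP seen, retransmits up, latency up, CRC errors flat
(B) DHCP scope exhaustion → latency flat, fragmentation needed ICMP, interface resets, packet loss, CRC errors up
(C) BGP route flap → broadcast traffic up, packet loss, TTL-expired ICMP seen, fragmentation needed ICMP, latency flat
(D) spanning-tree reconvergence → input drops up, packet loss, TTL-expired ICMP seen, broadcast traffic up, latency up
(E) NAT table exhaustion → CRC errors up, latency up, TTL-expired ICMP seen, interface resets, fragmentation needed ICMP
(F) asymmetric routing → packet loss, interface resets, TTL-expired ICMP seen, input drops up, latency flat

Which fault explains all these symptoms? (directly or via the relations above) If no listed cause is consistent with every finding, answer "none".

Testing each hypothesis:
(A) link CRC errors — interface resets miss; fragmentation needed ICMP miss; TTL-expired ICMP seen match; packet loss match; latency up match
(B) DHCP scope exhaustion — interface resets match; fragmentation needed ICMP match; TTL-expired ICMP seen miss; packet loss match; latency up miss
(C) BGP route flap — fails on interface resets, latency up (predicts latency flat, not latency up)
(D) spanning-tree reconvergence — interface resets miss; fragmentation needed ICMP miss; TTL-expired ICMP seen match; packet loss match; latency up match
(E) NAT table exhaustion — does not account for packet loss
(F) asymmetric routing — fails on fragmentation needed ICMP, latency up (predicts latency flat, not latency up)
No candidate is consistent with all observations.

none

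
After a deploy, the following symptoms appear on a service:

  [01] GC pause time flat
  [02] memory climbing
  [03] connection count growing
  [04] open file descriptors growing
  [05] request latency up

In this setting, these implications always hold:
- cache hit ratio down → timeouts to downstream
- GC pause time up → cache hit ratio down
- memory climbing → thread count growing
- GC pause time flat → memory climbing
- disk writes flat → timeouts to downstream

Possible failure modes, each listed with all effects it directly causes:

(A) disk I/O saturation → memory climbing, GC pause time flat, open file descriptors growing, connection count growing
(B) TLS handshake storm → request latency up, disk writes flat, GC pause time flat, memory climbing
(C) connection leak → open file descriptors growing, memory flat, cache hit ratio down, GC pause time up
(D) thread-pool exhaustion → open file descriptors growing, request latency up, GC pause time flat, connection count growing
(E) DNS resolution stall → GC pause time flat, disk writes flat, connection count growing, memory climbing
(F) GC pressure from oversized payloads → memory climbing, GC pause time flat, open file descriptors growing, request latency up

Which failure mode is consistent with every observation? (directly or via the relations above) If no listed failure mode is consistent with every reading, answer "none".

D

Checking each candidate against the observations:
(A) disk I/O saturation — does not account for request latency up
(B) TLS handshake storm — does not account for connection count growing, open file descriptors growing
(C) connection leak — fails on GC pause time flat, memory climbing, connection count growing, request latency up (predicts GC pause time up, not GC pause time flat; predicts memory flat, not memory climbing)
(D) thread-pool exhaustion — GC pause time flat match; memory climbing match (by GC pause time flat → memory climbing); connection count growing match; open file descriptors growing match; request latency up match
(E) DNS resolution stall — GC pause time flat match; memory climbing match; connection count growing match; open file descriptors growing miss; request latency up miss
(F) GC pressure from oversized payloads — does not account for connection count growing
(D) is the only candidate with no mismatches.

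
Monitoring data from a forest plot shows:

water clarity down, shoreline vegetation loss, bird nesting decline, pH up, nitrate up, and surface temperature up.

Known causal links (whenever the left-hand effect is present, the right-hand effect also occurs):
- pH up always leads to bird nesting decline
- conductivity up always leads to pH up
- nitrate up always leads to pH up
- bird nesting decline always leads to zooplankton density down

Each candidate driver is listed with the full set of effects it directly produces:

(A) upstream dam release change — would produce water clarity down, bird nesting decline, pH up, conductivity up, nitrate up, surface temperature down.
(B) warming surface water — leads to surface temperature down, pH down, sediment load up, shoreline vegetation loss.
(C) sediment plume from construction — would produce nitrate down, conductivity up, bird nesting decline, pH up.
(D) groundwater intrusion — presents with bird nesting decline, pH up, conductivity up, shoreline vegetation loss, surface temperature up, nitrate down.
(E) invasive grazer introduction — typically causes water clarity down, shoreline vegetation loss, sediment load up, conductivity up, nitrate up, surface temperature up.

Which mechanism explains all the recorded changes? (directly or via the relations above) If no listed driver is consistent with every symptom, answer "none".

Testing each hypothesis:
(A) upstream dam release change — water clarity down ✓; shoreline vegetation loss ✗; bird nesting decline ✓; pH up ✓; nitrate up ✓; surface temperature up ✗
(B) warming surface water — water clarity down ✗; shoreline vegetation loss ✓; bird nesting decline ✗; pH up ✗; nitrate up ✗; surface temperature up ✗
(C) sediment plume from construction — water clarity down ✗; shoreline vegetation loss ✗; bird nesting decline ✓; pH up ✓; nitrate up ✗; surface temperature up ✗
(D) groundwater intrusion — water clarity down ✗; shoreline vegetation loss ✓; bird nesting decline ✓; pH up ✓; nitrate up ✗; surface temperature up ✓
(E) invasive grazer introduction — accounts for every observation (bird nesting decline through conductivity up → pH up → bird nesting decline)
(E) alone accounts for all the evidence.

E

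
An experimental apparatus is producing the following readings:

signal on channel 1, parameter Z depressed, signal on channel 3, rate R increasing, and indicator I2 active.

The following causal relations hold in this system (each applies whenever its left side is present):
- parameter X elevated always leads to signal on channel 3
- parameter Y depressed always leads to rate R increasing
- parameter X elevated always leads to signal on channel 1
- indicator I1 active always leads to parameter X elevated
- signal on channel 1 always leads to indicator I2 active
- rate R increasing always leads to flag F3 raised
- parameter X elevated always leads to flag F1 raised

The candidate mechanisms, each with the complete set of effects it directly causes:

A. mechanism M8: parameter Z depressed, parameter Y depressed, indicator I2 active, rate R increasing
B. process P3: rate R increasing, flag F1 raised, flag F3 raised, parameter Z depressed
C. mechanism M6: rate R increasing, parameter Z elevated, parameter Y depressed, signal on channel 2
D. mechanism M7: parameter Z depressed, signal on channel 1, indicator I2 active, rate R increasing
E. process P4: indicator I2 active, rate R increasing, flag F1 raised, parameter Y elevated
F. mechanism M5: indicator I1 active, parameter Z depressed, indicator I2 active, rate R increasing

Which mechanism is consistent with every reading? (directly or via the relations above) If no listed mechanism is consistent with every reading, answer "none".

F

Checking each candidate against the observations:
(A) mechanism M8 — does not account for signal on channel 1, signal on channel 3
(B) process P3 — signal on channel 1 -; parameter Z depressed +; signal on channel 3 -; rate R increasing +; indicator I2 active -
(C) mechanism M6 — fails on signal on channel 1, parameter Z depressed, signal on channel 3, indicator I2 active (predicts parameter Z elevated, not parameter Z depressed)
(D) mechanism M7 — does not account for signal on channel 3
(E) process P4 — signal on channel 1 -; parameter Z depressed -; signal on channel 3 -; rate R increasing +; indicator I2 active +
(F) mechanism M5 — accounts for every observation (signal on channel 1 via indicator I1 active → parameter X elevated → signal on channel 1)
Only (F) is consistent with every observation.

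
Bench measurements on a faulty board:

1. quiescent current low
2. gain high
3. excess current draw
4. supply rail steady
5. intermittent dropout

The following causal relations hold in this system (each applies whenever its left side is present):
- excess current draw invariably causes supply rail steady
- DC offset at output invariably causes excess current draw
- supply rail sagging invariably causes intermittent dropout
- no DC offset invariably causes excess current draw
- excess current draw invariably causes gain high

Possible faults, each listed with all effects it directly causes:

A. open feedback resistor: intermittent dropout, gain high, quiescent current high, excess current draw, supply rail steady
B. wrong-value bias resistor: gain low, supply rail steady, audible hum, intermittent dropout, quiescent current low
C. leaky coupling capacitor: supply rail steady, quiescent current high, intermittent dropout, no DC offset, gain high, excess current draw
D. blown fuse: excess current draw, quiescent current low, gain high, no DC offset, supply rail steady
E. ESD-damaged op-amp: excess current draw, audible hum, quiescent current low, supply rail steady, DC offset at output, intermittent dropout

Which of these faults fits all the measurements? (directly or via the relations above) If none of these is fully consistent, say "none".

Per-candidate check:
(A) open feedback resistor — quiescent current low -; gain high +; excess current draw +; supply rail steady +; intermittent dropout +
(B) wrong-value bias resistor — quiescent current low +; gain high -; excess current draw -; supply rail steady +; intermittent dropout +
(C) leaky coupling capacitor — quiescent current low -; gain high +; excess current draw +; supply rail steady +; intermittent dropout +
(D) blown fuse — does not account for intermittent dropout
(E) ESD-damaged op-amp — quiescent current low +; gain high + (through excess current draw → gain high); excess current draw +; supply rail steady +; intermittent dropout +
(E) is the only candidate with no mismatches.

E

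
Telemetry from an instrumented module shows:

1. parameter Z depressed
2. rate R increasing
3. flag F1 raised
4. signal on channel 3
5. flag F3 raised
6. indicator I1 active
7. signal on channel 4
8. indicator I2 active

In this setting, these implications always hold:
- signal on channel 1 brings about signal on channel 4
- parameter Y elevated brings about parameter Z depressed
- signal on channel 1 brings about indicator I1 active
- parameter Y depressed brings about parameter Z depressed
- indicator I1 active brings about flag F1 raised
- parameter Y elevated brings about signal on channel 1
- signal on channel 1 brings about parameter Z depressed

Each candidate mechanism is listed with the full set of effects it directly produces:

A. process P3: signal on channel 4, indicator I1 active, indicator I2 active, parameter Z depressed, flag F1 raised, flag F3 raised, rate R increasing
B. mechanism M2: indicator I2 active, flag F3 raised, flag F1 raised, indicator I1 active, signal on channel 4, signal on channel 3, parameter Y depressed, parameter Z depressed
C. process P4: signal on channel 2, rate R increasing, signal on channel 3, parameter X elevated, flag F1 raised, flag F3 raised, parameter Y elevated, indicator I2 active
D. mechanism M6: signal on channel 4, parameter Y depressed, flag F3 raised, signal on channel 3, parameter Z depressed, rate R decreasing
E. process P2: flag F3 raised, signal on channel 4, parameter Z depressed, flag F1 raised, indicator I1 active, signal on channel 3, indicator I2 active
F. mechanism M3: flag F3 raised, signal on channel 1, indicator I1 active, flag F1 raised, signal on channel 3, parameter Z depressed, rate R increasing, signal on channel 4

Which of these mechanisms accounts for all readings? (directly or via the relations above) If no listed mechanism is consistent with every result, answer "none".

Checking each candidate against the observations:
(A) process P3 — parameter Z depressed match; rate R increasing match; flag F1 raised match; signal on channel 3 miss; flag F3 raised match; indicator I1 active match; signal on channel 4 match; indicator I2 active match
(B) mechanism M2 — parameter Z depressed match; rate R increasing miss; flag F1 raised match; signal on channel 3 match; flag F3 raised match; indicator I1 active match; signal on channel 4 match; indicator I2 active match
(C) process P4 — accounts for every observation (parameter Z depressed via parameter Y elevated → parameter Z depressed)
(D) mechanism M6 — fails on rate R increasing, flag F1 raised, indicator I1 active, indicator I2 active (predicts rate R decreasing, not rate R increasing)
(E) process P2 — does not account for rate R increasing
(F) mechanism M3 — parameter Z depressed match; rate R increasing match; flag F1 raised match; signal on channel 3 match; flag F3 raised match; indicator I1 active match; signal on channel 4 match; indicator I2 active miss
Only (C) is consistent with every observation.

C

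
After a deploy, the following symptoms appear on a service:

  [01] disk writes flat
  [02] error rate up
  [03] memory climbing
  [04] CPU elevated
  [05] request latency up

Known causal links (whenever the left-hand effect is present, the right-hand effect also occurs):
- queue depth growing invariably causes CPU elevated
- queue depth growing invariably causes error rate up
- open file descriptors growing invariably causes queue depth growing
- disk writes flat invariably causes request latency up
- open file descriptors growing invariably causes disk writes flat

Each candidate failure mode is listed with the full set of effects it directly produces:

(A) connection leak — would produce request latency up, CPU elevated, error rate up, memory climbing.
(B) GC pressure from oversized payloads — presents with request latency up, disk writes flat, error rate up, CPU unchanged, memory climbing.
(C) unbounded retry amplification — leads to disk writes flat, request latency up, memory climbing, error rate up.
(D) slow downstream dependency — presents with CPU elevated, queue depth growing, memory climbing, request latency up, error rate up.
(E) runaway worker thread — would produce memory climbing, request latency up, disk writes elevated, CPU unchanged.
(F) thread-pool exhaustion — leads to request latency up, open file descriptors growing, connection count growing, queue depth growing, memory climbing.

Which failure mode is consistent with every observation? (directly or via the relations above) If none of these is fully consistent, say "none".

Per-candidate check:
(A) connection leak — does not account for disk writes flat
(B) GC pressure from oversized payloads — fails on CPU elevated (predicts CPU unchanged, not CPU elevated)
(C) unbounded retry amplification — does not account for CPU elevated
(D) slow downstream dependency — does not account for disk writes flat
(E) runaway worker thread — fails on disk writes flat, error rate up, CPU elevated (predicts disk writes elevated, not disk writes flat; predicts CPU unchanged, not CPU elevated)
(F) thread-pool exhaustion — accounts for every observation (disk writes flat through open file descriptors growing → disk writes flat)
Only (F) is consistent with every observation.

F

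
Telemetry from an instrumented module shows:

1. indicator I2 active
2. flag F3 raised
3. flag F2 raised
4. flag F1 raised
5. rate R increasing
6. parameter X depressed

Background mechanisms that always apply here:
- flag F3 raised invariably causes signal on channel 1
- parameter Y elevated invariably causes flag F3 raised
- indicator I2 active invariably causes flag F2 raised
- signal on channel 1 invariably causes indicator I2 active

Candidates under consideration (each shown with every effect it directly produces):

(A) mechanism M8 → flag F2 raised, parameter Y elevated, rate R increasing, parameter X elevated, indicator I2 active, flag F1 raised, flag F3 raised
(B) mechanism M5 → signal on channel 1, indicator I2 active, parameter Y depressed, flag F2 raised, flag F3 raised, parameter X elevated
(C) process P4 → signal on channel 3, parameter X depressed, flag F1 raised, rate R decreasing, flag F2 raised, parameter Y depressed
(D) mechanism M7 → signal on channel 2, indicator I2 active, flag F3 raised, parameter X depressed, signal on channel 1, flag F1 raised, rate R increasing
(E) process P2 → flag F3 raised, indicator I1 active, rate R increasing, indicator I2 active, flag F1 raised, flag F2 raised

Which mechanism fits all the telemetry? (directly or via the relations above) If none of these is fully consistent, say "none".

Checking each candidate against the observations:
(A) mechanism M8 — fails on parameter X depressed (predicts parameter X elevated, not parameter X depressed)
(B) mechanism M5 — fails on flag F1 raised, rate R increasing, parameter X depressed (predicts parameter X elevated, not parameter X depressed)
(C) process P4 — fails on indicator I2 active, flag F3 raised, rate R increasing (predicts rate R decreasing, not rate R increasing)
(D) mechanism M7 — indicator I2 active ✓; flag F3 raised ✓; flag F2 raised ✓ (by indicator I2 active → flag F2 raised); flag F1 raised ✓; rate R increasing ✓; parameter X depressed ✓
(E) process P2 — does not account for parameter X depressed
(D) is the only candidate with no mismatches.

D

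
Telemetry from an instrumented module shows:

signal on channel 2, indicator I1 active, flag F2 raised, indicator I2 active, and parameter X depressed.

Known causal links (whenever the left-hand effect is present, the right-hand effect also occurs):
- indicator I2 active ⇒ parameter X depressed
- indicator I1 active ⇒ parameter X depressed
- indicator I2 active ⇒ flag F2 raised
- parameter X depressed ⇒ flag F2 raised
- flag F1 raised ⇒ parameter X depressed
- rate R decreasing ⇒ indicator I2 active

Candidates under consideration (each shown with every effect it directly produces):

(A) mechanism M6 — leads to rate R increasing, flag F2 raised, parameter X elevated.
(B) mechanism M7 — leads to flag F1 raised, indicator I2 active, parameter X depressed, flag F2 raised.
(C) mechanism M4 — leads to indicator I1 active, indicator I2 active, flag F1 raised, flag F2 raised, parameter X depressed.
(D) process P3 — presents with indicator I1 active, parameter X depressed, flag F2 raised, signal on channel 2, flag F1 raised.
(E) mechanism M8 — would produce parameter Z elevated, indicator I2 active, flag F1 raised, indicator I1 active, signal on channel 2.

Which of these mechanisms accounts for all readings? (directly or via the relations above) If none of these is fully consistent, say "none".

Testing each hypothesis:
(A) mechanism M6 — signal on channel 2 -; indicator I1 active -; flag F2 raised +; indicator I2 active -; parameter X depressed -
(B) mechanism M7 — does not account for signal on channel 2, indicator I1 active
(C) mechanism M4 — signal on channel 2 -; indicator I1 active +; flag F2 raised +; indicator I2 active +; parameter X depressed +
(D) process P3 — does not account for indicator I2 active
(E) mechanism M8 — accounts for every observation (flag F2 raised by indicator I2 active → flag F2 raised)
Only (E) is consistent with every observation.

E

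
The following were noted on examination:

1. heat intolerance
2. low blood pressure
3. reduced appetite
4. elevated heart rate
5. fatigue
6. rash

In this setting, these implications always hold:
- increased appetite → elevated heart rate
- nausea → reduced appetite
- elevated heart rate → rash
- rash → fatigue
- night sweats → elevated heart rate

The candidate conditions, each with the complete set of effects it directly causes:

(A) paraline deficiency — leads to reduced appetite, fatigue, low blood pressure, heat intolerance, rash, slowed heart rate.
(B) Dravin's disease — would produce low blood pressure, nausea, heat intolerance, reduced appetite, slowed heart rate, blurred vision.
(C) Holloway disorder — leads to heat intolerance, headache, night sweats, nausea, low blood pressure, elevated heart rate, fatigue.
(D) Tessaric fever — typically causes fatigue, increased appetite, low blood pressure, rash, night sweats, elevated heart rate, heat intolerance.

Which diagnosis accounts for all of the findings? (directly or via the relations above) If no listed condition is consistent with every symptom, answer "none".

For each candidate, compare predicted effects to what was observed:
(A) paraline deficiency — fails on elevated heart rate (predicts slowed heart rate, not elevated heart rate)
(B) Dravin's disease — fails on elevated heart rate, fatigue, rash (predicts slowed heart rate, not elevated heart rate)
(C) Holloway disorder — accounts for every observation (reduced appetite through nausea → reduced appetite)
(D) Tessaric fever — heat intolerance +; low blood pressure +; reduced appetite -; elevated heart rate +; fatigue +; rash +
(C) is the only candidate with no mismatches.

C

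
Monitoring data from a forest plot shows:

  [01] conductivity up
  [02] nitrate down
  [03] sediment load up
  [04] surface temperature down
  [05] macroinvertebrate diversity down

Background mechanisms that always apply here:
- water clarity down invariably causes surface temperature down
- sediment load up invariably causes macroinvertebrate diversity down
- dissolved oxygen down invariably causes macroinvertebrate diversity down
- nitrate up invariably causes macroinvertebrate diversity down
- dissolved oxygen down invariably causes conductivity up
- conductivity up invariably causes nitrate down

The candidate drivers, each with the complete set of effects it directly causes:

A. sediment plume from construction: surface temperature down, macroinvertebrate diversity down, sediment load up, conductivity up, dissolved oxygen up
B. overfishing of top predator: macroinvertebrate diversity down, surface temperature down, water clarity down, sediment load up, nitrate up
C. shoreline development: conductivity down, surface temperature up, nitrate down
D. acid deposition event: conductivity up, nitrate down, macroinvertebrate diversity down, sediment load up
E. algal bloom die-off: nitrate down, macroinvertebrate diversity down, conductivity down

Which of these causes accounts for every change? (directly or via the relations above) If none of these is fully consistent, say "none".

For each candidate, compare predicted effects to what was observed:
(A) sediment plume from construction — accounts for every observation (nitrate down by conductivity up → nitrate down)
(B) overfishing of top predator — fails on conductivity up, nitrate down (predicts nitrate up, not nitrate down)
(C) shoreline development — conductivity up miss; nitrate down match; sediment load up miss; surface temperature down miss; macroinvertebrate diversity down miss
(D) acid deposition event — does not account for surface temperature down
(E) algal bloom die-off — conductivity up miss; nitrate down match; sediment load up miss; surface temperature down miss; macroinvertebrate diversity down match
Only (A) is consistent with every observation.

A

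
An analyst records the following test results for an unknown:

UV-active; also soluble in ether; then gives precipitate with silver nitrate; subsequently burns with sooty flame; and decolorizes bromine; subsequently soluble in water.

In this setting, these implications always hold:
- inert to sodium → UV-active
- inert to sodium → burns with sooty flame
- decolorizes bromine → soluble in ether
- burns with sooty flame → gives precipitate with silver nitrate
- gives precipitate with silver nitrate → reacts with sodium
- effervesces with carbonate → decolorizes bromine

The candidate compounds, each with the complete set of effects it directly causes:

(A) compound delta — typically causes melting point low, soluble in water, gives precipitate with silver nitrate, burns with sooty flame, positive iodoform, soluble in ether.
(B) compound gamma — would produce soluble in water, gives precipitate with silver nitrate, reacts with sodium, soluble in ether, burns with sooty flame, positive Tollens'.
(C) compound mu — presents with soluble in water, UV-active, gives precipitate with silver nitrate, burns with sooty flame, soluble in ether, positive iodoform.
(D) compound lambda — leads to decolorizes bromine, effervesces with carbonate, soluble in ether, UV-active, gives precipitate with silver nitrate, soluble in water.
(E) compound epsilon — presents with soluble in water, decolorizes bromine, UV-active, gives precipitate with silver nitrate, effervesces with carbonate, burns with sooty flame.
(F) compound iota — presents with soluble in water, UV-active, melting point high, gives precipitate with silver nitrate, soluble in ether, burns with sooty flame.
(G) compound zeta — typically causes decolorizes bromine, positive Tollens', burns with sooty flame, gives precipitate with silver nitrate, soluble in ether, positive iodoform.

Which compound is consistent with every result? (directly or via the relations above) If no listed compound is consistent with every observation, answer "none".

Per-candidate check:
(A) compound delta — UV-active -; soluble in ether +; gives precipitate with silver nitrate +; burns with sooty flame +; decolorizes bromine -; soluble in water +
(B) compound gamma — UV-active -; soluble in ether +; gives precipitate with silver nitrate +; burns with sooty flame +; decolorizes bromine -; soluble in water +
(C) compound mu — UV-active +; soluble in ether +; gives precipitate with silver nitrate +; burns with sooty flame +; decolorizes bromine -; soluble in water +
(D) compound lambda — UV-active +; soluble in ether +; gives precipitate with silver nitrate +; burns with sooty flame -; decolorizes bromine +; soluble in water +
(E) compound epsilon — accounts for every observation (soluble in ether by decolorizes bromine → soluble in ether)
(F) compound iota — does not account for decolorizes bromine
(G) compound zeta — UV-active -; soluble in ether +; gives precipitate with silver nitrate +; burns with sooty flame +; decolorizes bromine +; soluble in water -
(E) is the only candidate with no mismatches.

E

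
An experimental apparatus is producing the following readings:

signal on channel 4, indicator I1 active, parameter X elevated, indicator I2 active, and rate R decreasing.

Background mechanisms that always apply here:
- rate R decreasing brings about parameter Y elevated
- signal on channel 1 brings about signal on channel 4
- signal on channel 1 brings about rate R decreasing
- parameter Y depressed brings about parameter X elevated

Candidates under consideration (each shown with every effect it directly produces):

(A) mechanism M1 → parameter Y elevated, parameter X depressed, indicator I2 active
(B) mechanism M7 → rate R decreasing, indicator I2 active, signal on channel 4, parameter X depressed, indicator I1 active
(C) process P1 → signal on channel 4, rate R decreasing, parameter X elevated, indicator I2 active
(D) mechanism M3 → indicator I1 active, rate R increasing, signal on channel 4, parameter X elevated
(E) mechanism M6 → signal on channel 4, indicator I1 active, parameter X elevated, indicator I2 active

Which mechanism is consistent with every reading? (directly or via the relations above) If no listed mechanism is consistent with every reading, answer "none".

none

Checking each candidate against the observations:
(A) mechanism M1 — fails on signal on channel 4, indicator I1 active, parameter X elevated, rate R decreasing (predicts parameter X depressed, not parameter X elevated)
(B) mechanism M7 — signal on channel 4 match; indicator I1 active match; parameter X elevated miss; indicator I2 active match; rate R decreasing match
(C) process P1 — signal on channel 4 match; indicator I1 active miss; parameter X elevated match; indicator I2 active match; rate R decreasing match
(D) mechanism M3 — signal on channel 4 match; indicator I1 active match; parameter X elevated match; indicator I2 active miss; rate R decreasing miss
(E) mechanism M6 — signal on channel 4 match; indicator I1 active match; parameter X elevated match; indicator I2 active match; rate R decreasing miss
None of the listed candidates fits everything.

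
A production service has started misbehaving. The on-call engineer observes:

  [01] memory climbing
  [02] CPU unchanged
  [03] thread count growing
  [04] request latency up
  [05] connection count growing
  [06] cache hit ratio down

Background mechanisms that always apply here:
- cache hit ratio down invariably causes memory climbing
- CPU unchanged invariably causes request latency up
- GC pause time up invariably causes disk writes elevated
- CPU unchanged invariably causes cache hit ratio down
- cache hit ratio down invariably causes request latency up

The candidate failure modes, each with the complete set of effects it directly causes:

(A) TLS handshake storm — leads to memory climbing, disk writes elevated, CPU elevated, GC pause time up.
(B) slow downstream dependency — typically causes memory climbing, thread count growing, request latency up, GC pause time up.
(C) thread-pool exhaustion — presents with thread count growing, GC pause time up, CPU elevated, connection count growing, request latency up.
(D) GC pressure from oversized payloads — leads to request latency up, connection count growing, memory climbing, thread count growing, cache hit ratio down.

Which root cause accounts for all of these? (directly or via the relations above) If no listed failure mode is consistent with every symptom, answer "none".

none

For each candidate, compare predicted effects to what was observed:
(A) TLS handshake storm — memory climbing +; CPU unchanged -; thread count growing -; request latency up -; connection count growing -; cache hit ratio down -
(B) slow downstream dependency — memory climbing +; CPU unchanged -; thread count growing +; request latency up +; connection count growing -; cache hit ratio down -
(C) thread-pool exhaustion — memory climbing -; CPU unchanged -; thread count growing +; request latency up +; connection count growing +; cache hit ratio down -
(D) GC pressure from oversized payloads — memory climbing +; CPU unchanged -; thread count growing +; request latency up +; connection count growing +; cache hit ratio down +
None of the listed candidates fits everything.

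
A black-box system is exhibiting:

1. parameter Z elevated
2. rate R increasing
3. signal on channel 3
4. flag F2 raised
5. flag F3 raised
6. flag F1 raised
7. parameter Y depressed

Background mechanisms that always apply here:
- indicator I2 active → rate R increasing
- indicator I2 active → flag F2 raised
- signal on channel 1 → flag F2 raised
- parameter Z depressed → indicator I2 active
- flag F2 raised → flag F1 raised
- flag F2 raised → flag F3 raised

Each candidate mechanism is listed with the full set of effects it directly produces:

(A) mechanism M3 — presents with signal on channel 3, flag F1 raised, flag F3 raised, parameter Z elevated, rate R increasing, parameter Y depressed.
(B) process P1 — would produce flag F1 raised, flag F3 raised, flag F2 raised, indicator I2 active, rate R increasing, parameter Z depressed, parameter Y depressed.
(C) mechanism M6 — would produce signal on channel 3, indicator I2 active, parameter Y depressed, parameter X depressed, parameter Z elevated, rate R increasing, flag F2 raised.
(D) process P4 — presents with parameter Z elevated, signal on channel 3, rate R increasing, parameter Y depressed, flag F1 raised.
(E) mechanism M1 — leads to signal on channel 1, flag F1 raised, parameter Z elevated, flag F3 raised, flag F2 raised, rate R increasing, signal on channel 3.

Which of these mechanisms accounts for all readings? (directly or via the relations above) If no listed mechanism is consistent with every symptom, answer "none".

C

Testing each hypothesis:
(A) mechanism M3 — parameter Z elevated yes; rate R increasing yes; signal on channel 3 yes; flag F2 raised NO; flag F3 raised yes; flag F1 raised yes; parameter Y depressed yes
(B) process P1 — parameter Z elevated NO; rate R increasing yes; signal on channel 3 NO; flag F2 raised yes; flag F3 raised yes; flag F1 raised yes; parameter Y depressed yes
(C) mechanism M6 — parameter Z elevated yes; rate R increasing yes; signal on channel 3 yes; flag F2 raised yes; flag F3 raised yes (by flag F2 raised → flag F3 raised); flag F1 raised yes (by flag F2 raised → flag F1 raised); parameter Y depressed yes
(D) process P4 — does not account for flag F2 raised, flag F3 raised
(E) mechanism M1 — does not account for parameter Y depressed
(C) alone accounts for all the evidence.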